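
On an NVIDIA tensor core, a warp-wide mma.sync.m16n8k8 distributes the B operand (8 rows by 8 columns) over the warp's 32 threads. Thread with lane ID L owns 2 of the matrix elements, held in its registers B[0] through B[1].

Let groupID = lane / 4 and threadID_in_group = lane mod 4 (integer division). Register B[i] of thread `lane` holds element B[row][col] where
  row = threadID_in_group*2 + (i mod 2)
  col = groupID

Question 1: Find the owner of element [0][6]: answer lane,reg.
c=6→G=6  r=0→T=0,p=0
L=6*4+0=24  i=0=0

24,0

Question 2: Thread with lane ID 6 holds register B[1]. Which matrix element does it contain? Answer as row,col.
lane 6->6/4=1, 6 mod 4=2
i=1  r:2·2+1->5  c:1

5,1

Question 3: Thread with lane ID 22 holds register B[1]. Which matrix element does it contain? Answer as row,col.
L=22=>grp=22>>2=5, tig=22&3=2
[1]=>row 2·2+1=5  col grp=5

5,5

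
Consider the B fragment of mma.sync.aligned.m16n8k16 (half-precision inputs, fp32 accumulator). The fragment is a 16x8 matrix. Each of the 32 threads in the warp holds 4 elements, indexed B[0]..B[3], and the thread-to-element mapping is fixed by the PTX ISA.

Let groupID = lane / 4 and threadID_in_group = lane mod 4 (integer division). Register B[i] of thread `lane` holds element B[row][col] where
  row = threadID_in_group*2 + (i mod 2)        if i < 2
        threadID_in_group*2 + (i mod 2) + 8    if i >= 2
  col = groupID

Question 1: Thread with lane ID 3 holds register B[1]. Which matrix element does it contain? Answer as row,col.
7,0

lane 3: grp=0 (3/4), tig=3 (3%4)
i=1: r=3*2+1+0=7, c=grp=0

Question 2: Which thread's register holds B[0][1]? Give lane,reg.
c: 1->gid=1  r: 0->r8=0,tid=0,i&1=0
L=1*4+0=4  i=0*2+0=0

4,0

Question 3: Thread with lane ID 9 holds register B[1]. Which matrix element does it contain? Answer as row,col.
9: gr=2,th=1
[1] (1*2+1+0,2) = (3,2)

3,2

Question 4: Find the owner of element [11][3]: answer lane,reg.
13,3

c: 3->gid=3  r: 11->r8=1,tid=1,i&1=1
L=3*4+1=13  i=1*2+1=3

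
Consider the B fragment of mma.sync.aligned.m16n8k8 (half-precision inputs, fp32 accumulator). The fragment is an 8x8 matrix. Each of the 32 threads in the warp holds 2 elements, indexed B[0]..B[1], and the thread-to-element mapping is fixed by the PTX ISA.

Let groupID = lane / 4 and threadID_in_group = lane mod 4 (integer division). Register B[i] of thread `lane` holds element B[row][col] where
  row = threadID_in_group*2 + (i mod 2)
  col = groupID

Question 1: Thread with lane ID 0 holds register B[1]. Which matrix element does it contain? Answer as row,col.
1,0

0: g=0,t=0
[1] (0*2+1,0) = (1,0)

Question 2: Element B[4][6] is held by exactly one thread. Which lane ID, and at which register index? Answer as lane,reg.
c=6->g=6  r=4->t=2,b0=0
L=6*4+2=26  i=0=0

26,0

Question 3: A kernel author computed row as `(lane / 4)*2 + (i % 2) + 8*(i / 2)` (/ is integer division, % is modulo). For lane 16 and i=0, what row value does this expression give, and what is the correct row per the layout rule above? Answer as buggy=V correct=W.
`(lane / 4)*2 + (i % 2) + 8*(i / 2)`[16,0]->8
L=16->gid=16>>2=4, tid=16&3=0
[0]->row 0·2+0=0  col gid=4
row: 8 vs 0

buggy=8 correct=0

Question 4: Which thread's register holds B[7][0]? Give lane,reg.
3,1

c: 0->gid=0  r: 7->tid=3,i&1=1
L=0*4+3=3  i=1=1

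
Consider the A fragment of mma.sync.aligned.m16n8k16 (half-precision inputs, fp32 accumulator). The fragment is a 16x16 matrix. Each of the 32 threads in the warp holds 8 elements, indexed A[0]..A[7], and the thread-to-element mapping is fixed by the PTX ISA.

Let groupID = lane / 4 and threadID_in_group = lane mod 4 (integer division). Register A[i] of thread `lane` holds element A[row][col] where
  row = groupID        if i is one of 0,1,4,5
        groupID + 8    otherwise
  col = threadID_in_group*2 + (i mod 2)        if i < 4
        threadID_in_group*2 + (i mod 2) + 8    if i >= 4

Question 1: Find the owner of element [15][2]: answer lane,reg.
r:15=>grp=7,rB=1  c:2=>cB=0,tig=1,lo=0
L=7*4+1=29  i=0*4+1*2+0=2

29,2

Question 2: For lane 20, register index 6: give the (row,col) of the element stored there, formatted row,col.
lane 20⇒20/4=5, 20 mod 4=0
i=6  r:5+8⇒13  c:2·0+0+8⇒8

13,8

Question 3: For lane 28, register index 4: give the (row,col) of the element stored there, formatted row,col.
28: gid=7,tid=0
[4] (7+0,0*2+0+8) = (7,8)

7,8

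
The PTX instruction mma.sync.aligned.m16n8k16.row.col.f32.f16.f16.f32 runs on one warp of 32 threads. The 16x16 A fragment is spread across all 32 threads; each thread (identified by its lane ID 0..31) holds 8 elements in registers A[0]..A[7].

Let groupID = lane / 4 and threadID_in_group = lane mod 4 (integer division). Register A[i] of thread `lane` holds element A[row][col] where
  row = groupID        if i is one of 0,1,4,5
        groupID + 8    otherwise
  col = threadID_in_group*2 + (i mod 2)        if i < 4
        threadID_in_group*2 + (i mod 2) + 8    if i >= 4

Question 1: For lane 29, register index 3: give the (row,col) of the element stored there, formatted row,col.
15,3

29: g=7,t=1
[3] (7+8,1*2+1+0) = (15,3)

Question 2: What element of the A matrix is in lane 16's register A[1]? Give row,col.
4,1

lane 16=>16/4=4, 16 mod 4=0
i=1  r:4+0=>4  c:2·0+1+0=>1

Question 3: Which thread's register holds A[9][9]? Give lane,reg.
r=9→G=1,rhi=1  c=9→chi=1,T=0,p=1
L=1*4+0=4  i=1*4+1*2+1=7

4,7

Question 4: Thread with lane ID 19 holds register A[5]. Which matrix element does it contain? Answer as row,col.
L=19=>grp=19>>2=4, tig=19&3=3
[5]=>row 4+0=4  col 3·2+1+8=15

4,15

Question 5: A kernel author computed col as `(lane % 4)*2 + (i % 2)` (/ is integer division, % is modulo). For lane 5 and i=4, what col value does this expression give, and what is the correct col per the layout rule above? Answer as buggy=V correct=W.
buggy=2 correct=10

`(lane % 4)*2 + (i % 2)`[5,4]→2
L=5→G=5>>2=1, T=5&3=1
[4]→row 1+0=1  col 1·2+0+8=10
col: 2 vs 10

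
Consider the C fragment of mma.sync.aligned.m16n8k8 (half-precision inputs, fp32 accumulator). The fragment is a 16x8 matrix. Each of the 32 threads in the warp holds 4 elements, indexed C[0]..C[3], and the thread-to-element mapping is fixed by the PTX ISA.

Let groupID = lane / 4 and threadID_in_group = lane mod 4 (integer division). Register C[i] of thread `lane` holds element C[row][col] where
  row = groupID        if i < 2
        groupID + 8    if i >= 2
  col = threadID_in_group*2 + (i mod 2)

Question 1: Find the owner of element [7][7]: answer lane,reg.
31,1

r=7->g=7,rb=0  c=7->t=3,b0=1
L=7*4+3=31  i=0*2+1=1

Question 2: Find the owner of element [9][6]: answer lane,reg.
7,2

r:9=>grp=1,rB=1  c:6=>tig=3,lo=0
L=1*4+3=7  i=1*2+0=2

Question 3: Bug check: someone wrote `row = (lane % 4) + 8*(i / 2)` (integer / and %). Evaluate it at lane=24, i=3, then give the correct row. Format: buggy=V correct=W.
`(lane % 4) + 8*(i / 2)`[24,3]->8
24: g=6,t=0
[3] (6+8,0*2+1) = (14,1)
row: 8 vs 14

buggy=8 correct=14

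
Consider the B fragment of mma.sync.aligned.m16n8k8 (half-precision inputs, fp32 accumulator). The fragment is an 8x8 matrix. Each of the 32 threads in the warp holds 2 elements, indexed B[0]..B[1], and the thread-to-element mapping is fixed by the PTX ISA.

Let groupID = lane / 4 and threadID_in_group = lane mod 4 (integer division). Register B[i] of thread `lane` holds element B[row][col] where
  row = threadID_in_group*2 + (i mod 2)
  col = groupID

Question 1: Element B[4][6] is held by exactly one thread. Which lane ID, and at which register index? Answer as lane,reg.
26,0

c=6->g=6  r=4->t=2,b0=0
L=6*4+2=26  i=0=0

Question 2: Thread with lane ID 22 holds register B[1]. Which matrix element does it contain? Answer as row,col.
L=22→G=22>>2=5, T=22&3=2
[1]→row 2·2+1=5  col G=5

5,5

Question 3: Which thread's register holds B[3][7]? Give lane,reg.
c:7=>grp=7  r:3=>tig=1,lo=1
L=7*4+1=29  i=1=1

29,1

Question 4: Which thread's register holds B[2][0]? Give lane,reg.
1,0

c=0->g=0  r=2->t=1,b0=0
L=0*4+1=1  i=0=0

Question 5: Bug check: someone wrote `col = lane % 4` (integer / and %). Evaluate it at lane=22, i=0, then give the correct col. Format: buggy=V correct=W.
`lane % 4`[22,0]→2
L=22→G=22>>2=5, T=22&3=2
[0]→row 2·2+0=4  col G=5
col: 2 vs 5

buggy=2 correct=5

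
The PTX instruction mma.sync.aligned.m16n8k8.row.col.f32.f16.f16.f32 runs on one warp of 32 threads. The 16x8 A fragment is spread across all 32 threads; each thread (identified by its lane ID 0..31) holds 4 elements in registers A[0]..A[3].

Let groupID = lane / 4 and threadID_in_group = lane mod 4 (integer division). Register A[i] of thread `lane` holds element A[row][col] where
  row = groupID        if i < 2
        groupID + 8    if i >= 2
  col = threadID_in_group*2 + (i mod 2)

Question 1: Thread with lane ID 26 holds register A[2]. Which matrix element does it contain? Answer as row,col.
lane 26->26/4=6, 26 mod 4=2
i=2  r:6+8->14  c:2·2+0->4

14,4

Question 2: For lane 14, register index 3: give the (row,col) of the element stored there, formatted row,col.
14: grp=3,tig=2
[3] (3+8,2*2+1) = (11,5)

11,5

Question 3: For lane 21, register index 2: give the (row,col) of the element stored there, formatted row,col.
21: g=5,t=1
[2] (5+8,1*2+0) = (13,2)

13,2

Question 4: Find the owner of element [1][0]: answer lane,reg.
4,0

r: 1->gid=1,r8=0  c: 0->tid=0,i&1=0
L=1*4+0=4  i=0*2+0=0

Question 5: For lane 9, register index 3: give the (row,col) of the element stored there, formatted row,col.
10,3

lane 9: G=2 (9/4), T=1 (9%4)
i=3: r=2+8=10, c=1*2+1=3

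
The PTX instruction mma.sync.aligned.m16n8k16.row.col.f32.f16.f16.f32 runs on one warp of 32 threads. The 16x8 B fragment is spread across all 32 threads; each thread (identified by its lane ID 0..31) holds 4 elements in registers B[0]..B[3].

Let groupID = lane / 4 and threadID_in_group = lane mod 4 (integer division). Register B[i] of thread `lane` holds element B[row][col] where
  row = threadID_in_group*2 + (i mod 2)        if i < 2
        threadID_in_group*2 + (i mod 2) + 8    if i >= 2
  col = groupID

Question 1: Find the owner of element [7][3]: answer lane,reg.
c=3->g=3  r=7->rb=0,t=3,b0=1
L=3*4+3=15  i=0*2+1=1

15,1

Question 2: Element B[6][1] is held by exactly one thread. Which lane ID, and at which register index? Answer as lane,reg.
7,0

c=1⇒gr=1  r=6⇒Rb=0,th=3,odd=0
L=1*4+3=7  i=0*2+0=0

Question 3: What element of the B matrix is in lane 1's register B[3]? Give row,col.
lane 1: g=0 (1/4), t=1 (1%4)
i=3: r=1*2+1+8=11, c=g=0

11,0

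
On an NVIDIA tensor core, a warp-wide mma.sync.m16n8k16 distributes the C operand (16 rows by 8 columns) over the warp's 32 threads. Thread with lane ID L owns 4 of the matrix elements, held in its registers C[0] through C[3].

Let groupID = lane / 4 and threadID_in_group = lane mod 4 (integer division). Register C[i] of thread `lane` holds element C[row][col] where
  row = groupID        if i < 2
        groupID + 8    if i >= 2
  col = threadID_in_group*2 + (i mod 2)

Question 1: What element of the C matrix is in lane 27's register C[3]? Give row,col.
14,7

27: g=6,t=3
[3] (6+8,3*2+1) = (14,7)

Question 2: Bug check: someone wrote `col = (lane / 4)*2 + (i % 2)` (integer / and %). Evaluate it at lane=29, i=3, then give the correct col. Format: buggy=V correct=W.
`(lane / 4)*2 + (i % 2)`[29,3]⇒15
L=29⇒gr=29>>2=7, th=29&3=1
[3]⇒row 7+8=15  col 1·2+1=3
col: 15 vs 3

buggy=15 correct=3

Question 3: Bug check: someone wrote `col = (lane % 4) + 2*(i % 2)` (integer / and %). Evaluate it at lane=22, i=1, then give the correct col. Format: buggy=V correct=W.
`(lane % 4) + 2*(i % 2)`[22,1]->4
lane 22: g=5 (22/4), t=2 (22%4)
i=1: r=5+0=5, c=2*2+1=5
col: 4 vs 5

buggy=4 correct=5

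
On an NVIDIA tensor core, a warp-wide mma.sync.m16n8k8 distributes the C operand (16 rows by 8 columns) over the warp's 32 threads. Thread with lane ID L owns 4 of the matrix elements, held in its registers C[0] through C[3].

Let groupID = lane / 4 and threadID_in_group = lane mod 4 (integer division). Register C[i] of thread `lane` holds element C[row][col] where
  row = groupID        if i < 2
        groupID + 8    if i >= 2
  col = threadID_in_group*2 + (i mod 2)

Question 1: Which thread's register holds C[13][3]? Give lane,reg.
r:13=>grp=5,rB=1  c:3=>tig=1,lo=1
L=5*4+1=21  i=1*2+1=3

21,3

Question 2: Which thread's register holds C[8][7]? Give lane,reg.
r=8->g=0,rb=1  c=7->t=3,b0=1
L=0*4+3=3  i=1*2+1=3

3,3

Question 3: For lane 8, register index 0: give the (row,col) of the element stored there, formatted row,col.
L=8->g=8>>2=2, t=8&3=0
[0]->row 2+0=2  col 0·2+0=0

2,0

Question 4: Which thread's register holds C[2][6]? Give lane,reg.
r=2->g=2,rb=0  c=6->t=3,b0=0
L=2*4+3=11  i=0*2+0=0

11,0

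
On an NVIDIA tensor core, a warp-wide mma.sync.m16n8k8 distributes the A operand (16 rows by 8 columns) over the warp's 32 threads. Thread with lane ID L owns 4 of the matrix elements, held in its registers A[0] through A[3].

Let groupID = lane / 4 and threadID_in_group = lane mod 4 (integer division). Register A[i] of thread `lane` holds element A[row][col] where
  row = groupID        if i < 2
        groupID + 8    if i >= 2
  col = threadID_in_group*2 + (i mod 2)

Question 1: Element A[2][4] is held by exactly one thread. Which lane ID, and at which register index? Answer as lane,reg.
r=2→G=2,rhi=0  c=4→T=2,p=0
L=2*4+2=10  i=0*2+0=0

10,0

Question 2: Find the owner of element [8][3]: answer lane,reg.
r: 8->gid=0,r8=1  c: 3->tid=1,i&1=1
L=0*4+1=1  i=1*2+1=3

1,3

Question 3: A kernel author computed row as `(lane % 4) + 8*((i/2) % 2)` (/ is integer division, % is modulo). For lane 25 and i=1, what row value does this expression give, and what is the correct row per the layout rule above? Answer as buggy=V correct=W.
buggy=1 correct=6

`(lane % 4) + 8*((i/2) % 2)`[25,1]=>1
L=25=>grp=25>>2=6, tig=25&3=1
[1]=>row 6+0=6  col 1·2+1=3
row: 1 vs 6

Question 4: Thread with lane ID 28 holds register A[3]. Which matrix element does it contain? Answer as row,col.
15,1

28: G=7,T=0
[3] (7+8,0*2+1) = (15,1)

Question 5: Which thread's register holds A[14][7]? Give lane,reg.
27,3

r:14=>grp=6,rB=1  c:7=>tig=3,lo=1
L=6*4+3=27  i=1*2+1=3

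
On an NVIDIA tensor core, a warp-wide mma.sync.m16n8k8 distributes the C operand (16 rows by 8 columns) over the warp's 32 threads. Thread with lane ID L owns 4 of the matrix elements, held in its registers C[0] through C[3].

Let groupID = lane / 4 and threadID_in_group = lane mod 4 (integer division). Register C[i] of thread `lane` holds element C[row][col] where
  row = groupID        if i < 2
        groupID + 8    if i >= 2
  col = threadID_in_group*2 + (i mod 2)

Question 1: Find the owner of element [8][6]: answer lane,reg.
r=8->g=0,rb=1  c=6->t=3,b0=0
L=0*4+3=3  i=1*2+0=2

3,2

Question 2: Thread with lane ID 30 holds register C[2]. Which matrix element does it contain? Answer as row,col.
15,4

lane 30->30/4=7, 30 mod 4=2
i=2  r:7+8->15  c:2·2+0->4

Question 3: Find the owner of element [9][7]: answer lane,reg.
r=9⇒gr=1,Rb=1  c=7⇒th=3,odd=1
L=1*4+3=7  i=1*2+1=3

7,3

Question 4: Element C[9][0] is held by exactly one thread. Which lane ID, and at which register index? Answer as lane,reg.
4,2

r:9=>grp=1,rB=1  c:0=>tig=0,lo=0
L=1*4+0=4  i=1*2+0=2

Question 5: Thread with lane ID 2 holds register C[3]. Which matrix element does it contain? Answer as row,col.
8,5

2: gid=0,tid=2
[3] (0+8,2*2+1) = (8,5)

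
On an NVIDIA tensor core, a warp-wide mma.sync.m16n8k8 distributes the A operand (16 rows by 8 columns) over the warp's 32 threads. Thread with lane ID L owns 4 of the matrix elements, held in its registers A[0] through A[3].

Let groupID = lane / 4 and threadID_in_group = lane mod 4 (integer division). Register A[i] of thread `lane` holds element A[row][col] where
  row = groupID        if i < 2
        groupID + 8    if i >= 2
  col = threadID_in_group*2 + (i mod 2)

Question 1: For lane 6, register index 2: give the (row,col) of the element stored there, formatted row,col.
9,4

lane 6: gr=1 (6/4), th=2 (6%4)
i=2: r=1+8=9, c=2*2+0=4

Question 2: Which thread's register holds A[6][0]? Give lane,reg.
r=6⇒gr=6,Rb=0  c=0⇒th=0,odd=0
L=6*4+0=24  i=0*2+0=0

24,0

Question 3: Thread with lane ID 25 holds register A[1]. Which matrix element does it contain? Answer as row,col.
lane 25: g=6 (25/4), t=1 (25%4)
i=1: r=6+0=6, c=1*2+1=3

6,3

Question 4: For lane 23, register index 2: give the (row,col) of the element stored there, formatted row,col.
lane 23: G=5 (23/4), T=3 (23%4)
i=2: r=5+8=13, c=3*2+0=6

13,6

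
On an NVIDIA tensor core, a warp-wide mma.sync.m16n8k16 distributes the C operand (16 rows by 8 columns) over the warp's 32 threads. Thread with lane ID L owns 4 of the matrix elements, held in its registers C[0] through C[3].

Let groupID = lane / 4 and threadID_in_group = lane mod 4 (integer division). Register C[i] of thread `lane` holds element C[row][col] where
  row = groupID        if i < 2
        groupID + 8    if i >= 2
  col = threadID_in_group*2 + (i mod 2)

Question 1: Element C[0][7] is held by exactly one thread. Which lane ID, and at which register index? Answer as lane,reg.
3,1

r: 0->gid=0,r8=0  c: 7->tid=3,i&1=1
L=0*4+3=3  i=0*2+1=1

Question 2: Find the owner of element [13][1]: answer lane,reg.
20,3

r=13→G=5,rhi=1  c=1→T=0,p=1
L=5*4+0=20  i=1*2+1=3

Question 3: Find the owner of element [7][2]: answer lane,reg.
r=7→G=7,rhi=0  c=2→T=1,p=0
L=7*4+1=29  i=0*2+0=0

29,0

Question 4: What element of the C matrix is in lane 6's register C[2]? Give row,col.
6: gr=1,th=2
[2] (1+8,2*2+0) = (9,4)

9,4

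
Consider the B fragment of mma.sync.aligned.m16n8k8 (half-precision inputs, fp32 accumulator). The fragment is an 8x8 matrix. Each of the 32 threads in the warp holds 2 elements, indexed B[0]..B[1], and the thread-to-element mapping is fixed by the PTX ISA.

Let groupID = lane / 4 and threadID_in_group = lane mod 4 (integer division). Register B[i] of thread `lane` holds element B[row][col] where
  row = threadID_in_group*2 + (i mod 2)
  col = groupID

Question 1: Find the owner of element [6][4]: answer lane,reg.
c=4⇒gr=4  r=6⇒th=3,odd=0
L=4*4+3=19  i=0=0

19,0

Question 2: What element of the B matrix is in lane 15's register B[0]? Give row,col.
L=15=>grp=15>>2=3, tig=15&3=3
[0]=>row 3·2+0=6  col grp=3

6,3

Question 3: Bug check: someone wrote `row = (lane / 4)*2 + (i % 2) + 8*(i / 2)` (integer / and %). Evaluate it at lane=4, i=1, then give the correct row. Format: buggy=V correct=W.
`(lane / 4)*2 + (i % 2) + 8*(i / 2)`[4,1]->3
lane 4: g=1 (4/4), t=0 (4%4)
i=1: r=0*2+1=1, c=g=1
row: 3 vs 1

buggy=3 correct=1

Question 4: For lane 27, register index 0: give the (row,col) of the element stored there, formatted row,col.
6,6

lane 27->27/4=6, 27 mod 4=3
i=0  r:2·3+0->6  c:6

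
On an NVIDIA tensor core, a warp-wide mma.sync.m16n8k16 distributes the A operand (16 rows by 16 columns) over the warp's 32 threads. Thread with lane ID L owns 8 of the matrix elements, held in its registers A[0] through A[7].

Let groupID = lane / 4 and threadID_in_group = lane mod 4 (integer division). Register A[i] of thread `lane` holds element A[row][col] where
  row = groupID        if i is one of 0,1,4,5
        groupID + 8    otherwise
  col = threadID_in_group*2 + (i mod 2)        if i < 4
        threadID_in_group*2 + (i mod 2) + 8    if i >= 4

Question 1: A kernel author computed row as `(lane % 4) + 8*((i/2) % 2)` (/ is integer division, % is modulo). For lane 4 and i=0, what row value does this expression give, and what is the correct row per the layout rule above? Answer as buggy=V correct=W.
`(lane % 4) + 8*((i/2) % 2)`[4,0]->0
lane 4->4/4=1, 4 mod 4=0
i=0  r:1+0->1  c:2·0+0+0->0
row: 0 vs 1

buggy=0 correct=1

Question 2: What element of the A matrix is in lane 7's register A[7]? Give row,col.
7: g=1,t=3
[7] (1+8,3*2+1+8) = (9,15)

9,15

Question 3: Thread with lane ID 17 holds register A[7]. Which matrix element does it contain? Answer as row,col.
lane 17->17/4=4, 17 mod 4=1
i=7  r:4+8->12  c:2·1+1+8->11

12,11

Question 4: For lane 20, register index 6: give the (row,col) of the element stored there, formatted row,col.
13,8

L=20=>grp=20>>2=5, tig=20&3=0
[6]=>row 5+8=13  col 0·2+0+8=8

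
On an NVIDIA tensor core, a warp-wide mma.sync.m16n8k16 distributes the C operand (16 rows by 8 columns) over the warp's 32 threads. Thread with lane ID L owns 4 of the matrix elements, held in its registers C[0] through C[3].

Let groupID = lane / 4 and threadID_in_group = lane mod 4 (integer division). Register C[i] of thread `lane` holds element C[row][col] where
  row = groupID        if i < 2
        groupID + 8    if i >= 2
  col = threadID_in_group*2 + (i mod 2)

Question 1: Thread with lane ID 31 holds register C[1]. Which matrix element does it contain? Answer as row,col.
L=31→G=31>>2=7, T=31&3=3
[1]→row 7+0=7  col 3·2+1=7

7,7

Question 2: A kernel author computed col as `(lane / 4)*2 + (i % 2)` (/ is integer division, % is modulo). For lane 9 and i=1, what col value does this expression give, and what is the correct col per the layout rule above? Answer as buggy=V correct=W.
buggy=5 correct=3

`(lane / 4)*2 + (i % 2)`[9,1]=>5
lane 9: grp=2 (9/4), tig=1 (9%4)
i=1: r=2+0=2, c=1*2+1=3
col: 5 vs 3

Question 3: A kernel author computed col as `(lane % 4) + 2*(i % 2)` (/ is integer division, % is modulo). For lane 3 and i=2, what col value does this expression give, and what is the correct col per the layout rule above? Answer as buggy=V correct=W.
`(lane % 4) + 2*(i % 2)`[3,2]⇒3
3: gr=0,th=3
[2] (0+8,3*2+0) = (8,6)
col: 3 vs 6

buggy=3 correct=6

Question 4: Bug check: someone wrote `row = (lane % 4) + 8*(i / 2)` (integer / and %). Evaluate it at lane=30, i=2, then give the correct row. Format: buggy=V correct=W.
`(lane % 4) + 8*(i / 2)`[30,2]=>10
lane 30: grp=7 (30/4), tig=2 (30%4)
i=2: r=7+8=15, c=2*2+0=4
row: 10 vs 15

buggy=10 correct=15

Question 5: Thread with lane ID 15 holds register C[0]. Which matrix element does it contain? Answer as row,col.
15: gid=3,tid=3
[0] (3+0,3*2+0) = (3,6)

3,6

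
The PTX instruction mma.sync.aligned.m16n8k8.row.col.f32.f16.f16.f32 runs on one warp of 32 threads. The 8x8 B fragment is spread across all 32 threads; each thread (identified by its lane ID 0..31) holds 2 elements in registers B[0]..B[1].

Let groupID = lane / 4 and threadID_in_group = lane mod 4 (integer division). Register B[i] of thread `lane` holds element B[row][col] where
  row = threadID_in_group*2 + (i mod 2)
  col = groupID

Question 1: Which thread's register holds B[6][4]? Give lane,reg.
c=4⇒gr=4  r=6⇒th=3,odd=0
L=4*4+3=19  i=0=0

19,0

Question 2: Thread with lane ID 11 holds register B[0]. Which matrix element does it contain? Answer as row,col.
lane 11: gid=2 (11/4), tid=3 (11%4)
i=0: r=3*2+0=6, c=gid=2

6,2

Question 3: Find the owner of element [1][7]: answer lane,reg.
28,1

c=7⇒gr=7  r=1⇒th=0,odd=1
L=7*4+0=28  i=1=1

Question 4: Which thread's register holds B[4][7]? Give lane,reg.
30,0

c=7->g=7  r=4->t=2,b0=0
L=7*4+2=30  i=0=0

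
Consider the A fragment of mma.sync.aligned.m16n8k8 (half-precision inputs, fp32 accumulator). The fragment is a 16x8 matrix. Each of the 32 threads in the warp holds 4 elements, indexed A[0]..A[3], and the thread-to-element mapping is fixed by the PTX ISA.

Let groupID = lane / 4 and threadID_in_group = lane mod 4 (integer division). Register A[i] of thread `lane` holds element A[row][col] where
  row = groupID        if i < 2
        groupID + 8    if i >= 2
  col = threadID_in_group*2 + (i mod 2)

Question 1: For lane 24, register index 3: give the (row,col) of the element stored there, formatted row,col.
14,1

L=24->gid=24>>2=6, tid=24&3=0
[3]->row 6+8=14  col 0·2+1=1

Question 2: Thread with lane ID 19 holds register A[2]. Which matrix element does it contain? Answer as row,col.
12,6

L=19⇒gr=19>>2=4, th=19&3=3
[2]⇒row 4+8=12  col 3·2+0=6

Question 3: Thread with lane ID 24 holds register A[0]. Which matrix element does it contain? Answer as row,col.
6,0

24: g=6,t=0
[0] (6+0,0*2+0) = (6,0)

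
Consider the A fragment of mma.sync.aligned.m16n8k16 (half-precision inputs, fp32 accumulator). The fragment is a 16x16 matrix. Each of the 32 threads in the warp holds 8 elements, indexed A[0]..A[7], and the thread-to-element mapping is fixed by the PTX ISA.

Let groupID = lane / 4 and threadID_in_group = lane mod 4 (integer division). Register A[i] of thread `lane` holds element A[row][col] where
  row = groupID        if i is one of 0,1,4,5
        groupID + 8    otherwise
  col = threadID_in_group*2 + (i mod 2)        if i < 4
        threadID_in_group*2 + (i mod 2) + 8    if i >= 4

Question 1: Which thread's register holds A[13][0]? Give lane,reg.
20,2

r=13→G=5,rhi=1  c=0→chi=0,T=0,p=0
L=5*4+0=20  i=0*4+1*2+0=2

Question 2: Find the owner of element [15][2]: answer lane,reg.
29,2

r:15=>grp=7,rB=1  c:2=>cB=0,tig=1,lo=0
L=7*4+1=29  i=0*4+1*2+0=2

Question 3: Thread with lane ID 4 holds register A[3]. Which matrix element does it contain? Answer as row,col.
lane 4=>4/4=1, 4 mod 4=0
i=3  r:1+8=>9  c:2·0+1+0=>1

9,1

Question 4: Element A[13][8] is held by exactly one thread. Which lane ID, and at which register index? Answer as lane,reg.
r=13→G=5,rhi=1  c=8→chi=1,T=0,p=0
L=5*4+0=20  i=1*4+1*2+0=6

20,6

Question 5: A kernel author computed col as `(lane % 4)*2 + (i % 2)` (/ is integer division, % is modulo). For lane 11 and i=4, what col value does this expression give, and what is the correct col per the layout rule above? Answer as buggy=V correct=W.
buggy=6 correct=14

`(lane % 4)*2 + (i % 2)`[11,4]->6
lane 11: gid=2 (11/4), tid=3 (11%4)
i=4: r=2+0=2, c=3*2+0+8=14
col: 6 vs 14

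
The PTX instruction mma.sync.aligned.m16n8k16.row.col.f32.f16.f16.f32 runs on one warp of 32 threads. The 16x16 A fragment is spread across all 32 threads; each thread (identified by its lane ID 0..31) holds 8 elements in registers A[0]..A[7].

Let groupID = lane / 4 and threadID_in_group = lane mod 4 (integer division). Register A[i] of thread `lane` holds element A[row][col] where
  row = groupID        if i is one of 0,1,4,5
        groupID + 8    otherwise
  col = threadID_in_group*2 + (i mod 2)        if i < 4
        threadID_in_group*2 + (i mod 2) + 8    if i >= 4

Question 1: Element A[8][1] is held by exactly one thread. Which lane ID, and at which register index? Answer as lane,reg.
r=8⇒gr=0,Rb=1  c=1⇒Cb=0,th=0,odd=1
L=0*4+0=0  i=0*4+1*2+1=3

0,3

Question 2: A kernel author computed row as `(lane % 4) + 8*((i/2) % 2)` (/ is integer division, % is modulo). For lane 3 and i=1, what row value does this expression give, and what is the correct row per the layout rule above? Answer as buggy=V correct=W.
`(lane % 4) + 8*((i/2) % 2)`[3,1]⇒3
lane 3⇒3/4=0, 3 mod 4=3
i=1  r:0+0⇒0  c:2·3+1+0⇒7
row: 3 vs 0

buggy=3 correct=0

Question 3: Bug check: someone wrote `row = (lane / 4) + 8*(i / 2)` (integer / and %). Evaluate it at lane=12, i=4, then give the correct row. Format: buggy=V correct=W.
buggy=19 correct=3

`(lane / 4) + 8*(i / 2)`[12,4]->19
12: gid=3,tid=0
[4] (3+0,0*2+0+8) = (3,8)
row: 19 vs 3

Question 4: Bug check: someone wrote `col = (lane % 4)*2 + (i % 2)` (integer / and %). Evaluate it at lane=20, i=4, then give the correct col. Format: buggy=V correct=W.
`(lane % 4)*2 + (i % 2)`[20,4]⇒0
lane 20⇒20/4=5, 20 mod 4=0
i=4  r:5+0⇒5  c:2·0+0+8⇒8
col: 0 vs 8

buggy=0 correct=8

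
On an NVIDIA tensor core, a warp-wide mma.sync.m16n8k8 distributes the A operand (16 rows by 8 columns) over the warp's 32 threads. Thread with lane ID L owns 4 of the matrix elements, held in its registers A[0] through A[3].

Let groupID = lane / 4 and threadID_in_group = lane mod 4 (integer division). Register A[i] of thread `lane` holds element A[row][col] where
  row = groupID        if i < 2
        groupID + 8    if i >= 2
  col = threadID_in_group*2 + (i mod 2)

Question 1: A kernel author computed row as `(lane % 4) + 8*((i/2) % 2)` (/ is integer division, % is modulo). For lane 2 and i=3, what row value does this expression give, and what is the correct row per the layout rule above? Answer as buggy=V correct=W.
`(lane % 4) + 8*((i/2) % 2)`[2,3]->10
L=2->gid=2>>2=0, tid=2&3=2
[3]->row 0+8=8  col 2·2+1=5
row: 10 vs 8

buggy=10 correct=8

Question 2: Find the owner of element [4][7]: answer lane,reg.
19,1

r:4=>grp=4,rB=0  c:7=>tig=3,lo=1
L=4*4+3=19  i=0*2+1=1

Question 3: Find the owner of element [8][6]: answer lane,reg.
r=8⇒gr=0,Rb=1  c=6⇒th=3,odd=0
L=0*4+3=3  i=1*2+0=2

3,2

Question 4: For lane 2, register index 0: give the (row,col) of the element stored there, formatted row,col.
lane 2: g=0 (2/4), t=2 (2%4)
i=0: r=0+0=0, c=2*2+0=4

0,4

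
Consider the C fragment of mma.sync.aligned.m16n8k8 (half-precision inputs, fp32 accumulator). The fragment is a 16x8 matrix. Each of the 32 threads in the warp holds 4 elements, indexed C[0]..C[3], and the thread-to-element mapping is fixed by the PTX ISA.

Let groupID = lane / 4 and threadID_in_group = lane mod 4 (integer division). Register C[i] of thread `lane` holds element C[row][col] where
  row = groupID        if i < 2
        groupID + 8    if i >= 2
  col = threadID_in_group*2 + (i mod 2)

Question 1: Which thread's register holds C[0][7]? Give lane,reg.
3,1

r=0⇒gr=0,Rb=0  c=7⇒th=3,odd=1
L=0*4+3=3  i=0*2+1=1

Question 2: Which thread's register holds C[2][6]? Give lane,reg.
r:2=>grp=2,rB=0  c:6=>tig=3,lo=0
L=2*4+3=11  i=0*2+0=0

11,0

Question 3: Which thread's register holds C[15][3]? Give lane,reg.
29,3

r:15=>grp=7,rB=1  c:3=>tig=1,lo=1
L=7*4+1=29  i=1*2+1=3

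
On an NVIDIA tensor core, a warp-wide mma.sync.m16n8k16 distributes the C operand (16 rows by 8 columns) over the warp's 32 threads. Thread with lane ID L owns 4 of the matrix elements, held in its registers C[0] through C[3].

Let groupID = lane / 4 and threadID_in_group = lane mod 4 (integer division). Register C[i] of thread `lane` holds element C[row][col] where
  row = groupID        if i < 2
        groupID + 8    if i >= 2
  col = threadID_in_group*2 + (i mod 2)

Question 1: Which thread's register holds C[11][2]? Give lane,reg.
13,2

r=11⇒gr=3,Rb=1  c=2⇒th=1,odd=0
L=3*4+1=13  i=1*2+0=2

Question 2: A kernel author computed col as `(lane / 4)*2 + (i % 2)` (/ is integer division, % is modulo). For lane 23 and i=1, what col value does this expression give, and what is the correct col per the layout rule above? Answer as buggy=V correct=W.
buggy=11 correct=7

`(lane / 4)*2 + (i % 2)`[23,1]=>11
L=23=>grp=23>>2=5, tig=23&3=3
[1]=>row 5+0=5  col 3·2+1=7
col: 11 vs 7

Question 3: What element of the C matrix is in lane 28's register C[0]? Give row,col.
28: gid=7,tid=0
[0] (7+0,0*2+0) = (7,0)

7,0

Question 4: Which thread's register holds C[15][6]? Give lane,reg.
31,2

r:15=>grp=7,rB=1  c:6=>tig=3,lo=0
L=7*4+3=31  i=1*2+0=2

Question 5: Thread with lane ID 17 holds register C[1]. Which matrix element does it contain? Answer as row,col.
4,3

lane 17⇒17/4=4, 17 mod 4=1
i=1  r:4+0⇒4  c:2·1+1⇒3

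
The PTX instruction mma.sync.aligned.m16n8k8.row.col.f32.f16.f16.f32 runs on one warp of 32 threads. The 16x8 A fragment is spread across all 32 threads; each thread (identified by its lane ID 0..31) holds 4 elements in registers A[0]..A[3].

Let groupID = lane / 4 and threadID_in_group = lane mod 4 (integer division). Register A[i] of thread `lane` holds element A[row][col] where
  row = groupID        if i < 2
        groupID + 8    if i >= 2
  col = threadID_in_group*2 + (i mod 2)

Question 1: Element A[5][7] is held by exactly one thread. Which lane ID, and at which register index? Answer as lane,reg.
23,1

r: 5->gid=5,r8=0  c: 7->tid=3,i&1=1
L=5*4+3=23  i=0*2+1=1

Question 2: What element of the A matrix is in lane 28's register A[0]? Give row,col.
28: grp=7,tig=0
[0] (7+0,0*2+0) = (7,0)

7,0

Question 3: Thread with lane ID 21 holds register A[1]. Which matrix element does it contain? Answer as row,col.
lane 21: gr=5 (21/4), th=1 (21%4)
i=1: r=5+0=5, c=1*2+1=3

5,3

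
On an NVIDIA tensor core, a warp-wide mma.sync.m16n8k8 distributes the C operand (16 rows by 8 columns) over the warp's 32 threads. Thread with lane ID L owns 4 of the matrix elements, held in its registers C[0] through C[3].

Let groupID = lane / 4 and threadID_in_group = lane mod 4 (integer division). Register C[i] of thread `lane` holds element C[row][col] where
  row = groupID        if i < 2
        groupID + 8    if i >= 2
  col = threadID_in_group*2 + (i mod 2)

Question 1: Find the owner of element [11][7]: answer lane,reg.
15,3

r:11=>grp=3,rB=1  c:7=>tig=3,lo=1
L=3*4+3=15  i=1*2+1=3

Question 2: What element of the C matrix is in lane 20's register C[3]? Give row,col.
lane 20⇒20/4=5, 20 mod 4=0
i=3  r:5+8⇒13  c:2·0+1⇒1

13,1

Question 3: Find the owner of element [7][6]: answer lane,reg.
r=7⇒gr=7,Rb=0  c=6⇒th=3,odd=0
L=7*4+3=31  i=0*2+0=0

31,0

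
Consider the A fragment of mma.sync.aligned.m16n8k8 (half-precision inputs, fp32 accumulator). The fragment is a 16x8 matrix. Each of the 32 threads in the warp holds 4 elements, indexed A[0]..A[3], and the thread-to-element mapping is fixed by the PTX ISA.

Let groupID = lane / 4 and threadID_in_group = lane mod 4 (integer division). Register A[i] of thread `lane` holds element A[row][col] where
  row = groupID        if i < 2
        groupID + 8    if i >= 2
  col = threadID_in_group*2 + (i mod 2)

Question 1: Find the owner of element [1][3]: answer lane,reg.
5,1

r=1->g=1,rb=0  c=3->t=1,b0=1
L=1*4+1=5  i=0*2+1=1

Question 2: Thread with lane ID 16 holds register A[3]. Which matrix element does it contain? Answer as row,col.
12,1

lane 16: grp=4 (16/4), tig=0 (16%4)
i=3: r=4+8=12, c=0*2+1=1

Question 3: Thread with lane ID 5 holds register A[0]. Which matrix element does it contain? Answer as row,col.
1,2

lane 5: gr=1 (5/4), th=1 (5%4)
i=0: r=1+0=1, c=1*2+0=2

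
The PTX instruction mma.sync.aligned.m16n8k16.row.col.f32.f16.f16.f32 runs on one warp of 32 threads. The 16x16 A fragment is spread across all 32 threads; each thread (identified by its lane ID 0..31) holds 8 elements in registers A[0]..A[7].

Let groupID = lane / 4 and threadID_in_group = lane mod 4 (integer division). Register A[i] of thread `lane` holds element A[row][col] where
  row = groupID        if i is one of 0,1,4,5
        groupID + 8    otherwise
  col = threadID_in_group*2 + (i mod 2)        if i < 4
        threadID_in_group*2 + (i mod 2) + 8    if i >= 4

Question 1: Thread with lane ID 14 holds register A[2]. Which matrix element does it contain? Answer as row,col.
11,4

lane 14: gr=3 (14/4), th=2 (14%4)
i=2: r=3+8=11, c=2*2+0+0=4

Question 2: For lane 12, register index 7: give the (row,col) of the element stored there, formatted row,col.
lane 12->12/4=3, 12 mod 4=0
i=7  r:3+8->11  c:2·0+1+8->9

11,9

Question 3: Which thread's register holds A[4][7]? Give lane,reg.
r:4=>grp=4,rB=0  c:7=>cB=0,tig=3,lo=1
L=4*4+3=19  i=0*4+0*2+1=1

19,1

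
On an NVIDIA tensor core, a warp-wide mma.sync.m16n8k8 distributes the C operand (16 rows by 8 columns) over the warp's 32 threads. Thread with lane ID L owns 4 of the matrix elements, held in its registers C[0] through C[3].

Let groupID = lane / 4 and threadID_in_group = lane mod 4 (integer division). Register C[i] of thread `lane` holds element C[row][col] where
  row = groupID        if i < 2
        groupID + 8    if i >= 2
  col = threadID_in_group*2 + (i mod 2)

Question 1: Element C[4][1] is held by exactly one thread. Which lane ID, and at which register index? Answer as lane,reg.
16,1

r=4⇒gr=4,Rb=0  c=1⇒th=0,odd=1
L=4*4+0=16  i=0*2+1=1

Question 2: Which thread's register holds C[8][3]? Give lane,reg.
1,3

r:8=>grp=0,rB=1  c:3=>tig=1,lo=1
L=0*4+1=1  i=1*2+1=3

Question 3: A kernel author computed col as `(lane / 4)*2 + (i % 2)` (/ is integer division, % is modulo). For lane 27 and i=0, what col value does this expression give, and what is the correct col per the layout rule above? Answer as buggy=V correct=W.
buggy=12 correct=6

`(lane / 4)*2 + (i % 2)`[27,0]→12
lane 27: G=6 (27/4), T=3 (27%4)
i=0: r=6+0=6, c=3*2+0=6
col: 12 vs 6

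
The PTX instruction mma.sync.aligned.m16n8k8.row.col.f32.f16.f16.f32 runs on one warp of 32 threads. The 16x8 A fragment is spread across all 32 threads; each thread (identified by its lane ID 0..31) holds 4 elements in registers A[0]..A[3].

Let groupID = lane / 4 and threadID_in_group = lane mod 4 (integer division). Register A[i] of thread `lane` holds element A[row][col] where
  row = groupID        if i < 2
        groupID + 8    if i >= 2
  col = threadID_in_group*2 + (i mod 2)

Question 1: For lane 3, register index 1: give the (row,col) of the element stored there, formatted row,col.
0,7

L=3->g=3>>2=0, t=3&3=3
[1]->row 0+0=0  col 3·2+1=7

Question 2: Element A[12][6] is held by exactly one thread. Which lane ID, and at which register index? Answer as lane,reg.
r=12→G=4,rhi=1  c=6→T=3,p=0
L=4*4+3=19  i=1*2+0=2

19,2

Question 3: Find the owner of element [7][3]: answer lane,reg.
r=7⇒gr=7,Rb=0  c=3⇒th=1,odd=1
L=7*4+1=29  i=0*2+1=1

29,1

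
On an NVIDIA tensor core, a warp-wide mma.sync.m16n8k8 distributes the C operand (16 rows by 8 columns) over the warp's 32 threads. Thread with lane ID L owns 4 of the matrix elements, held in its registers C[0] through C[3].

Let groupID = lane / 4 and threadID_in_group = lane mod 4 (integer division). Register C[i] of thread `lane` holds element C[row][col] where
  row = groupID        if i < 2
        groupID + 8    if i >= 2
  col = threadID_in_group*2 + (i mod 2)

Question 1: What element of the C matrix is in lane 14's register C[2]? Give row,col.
11,4

L=14⇒gr=14>>2=3, th=14&3=2
[2]⇒row 3+8=11  col 2·2+0=4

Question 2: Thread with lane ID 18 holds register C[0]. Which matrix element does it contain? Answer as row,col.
4,4

lane 18->18/4=4, 18 mod 4=2
i=0  r:4+0->4  c:2·2+0->4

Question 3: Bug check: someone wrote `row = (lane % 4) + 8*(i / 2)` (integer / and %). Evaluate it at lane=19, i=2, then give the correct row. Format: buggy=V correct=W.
`(lane % 4) + 8*(i / 2)`[19,2]->11
19: g=4,t=3
[2] (4+8,3*2+0) = (12,6)
row: 11 vs 12

buggy=11 correct=12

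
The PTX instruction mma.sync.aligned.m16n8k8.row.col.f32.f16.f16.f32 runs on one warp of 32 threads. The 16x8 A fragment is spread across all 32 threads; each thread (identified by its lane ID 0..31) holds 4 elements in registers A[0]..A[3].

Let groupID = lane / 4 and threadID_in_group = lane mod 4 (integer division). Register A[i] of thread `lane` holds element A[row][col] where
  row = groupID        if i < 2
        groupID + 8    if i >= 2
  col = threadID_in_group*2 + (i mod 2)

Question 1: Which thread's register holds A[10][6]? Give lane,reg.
r: 10->gid=2,r8=1  c: 6->tid=3,i&1=0
L=2*4+3=11  i=1*2+0=2

11,2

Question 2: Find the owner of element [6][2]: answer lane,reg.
25,0

r=6⇒gr=6,Rb=0  c=2⇒th=1,odd=0
L=6*4+1=25  i=0*2+0=0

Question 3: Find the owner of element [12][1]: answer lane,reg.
r: 12->gid=4,r8=1  c: 1->tid=0,i&1=1
L=4*4+0=16  i=1*2+1=3

16,3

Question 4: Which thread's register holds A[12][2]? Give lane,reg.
17,2

r=12→G=4,rhi=1  c=2→T=1,p=0
L=4*4+1=17  i=1*2+0=2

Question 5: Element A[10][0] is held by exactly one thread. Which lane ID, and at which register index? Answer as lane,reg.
8,2

r=10→G=2,rhi=1  c=0→T=0,p=0
L=2*4+0=8  i=1*2+0=2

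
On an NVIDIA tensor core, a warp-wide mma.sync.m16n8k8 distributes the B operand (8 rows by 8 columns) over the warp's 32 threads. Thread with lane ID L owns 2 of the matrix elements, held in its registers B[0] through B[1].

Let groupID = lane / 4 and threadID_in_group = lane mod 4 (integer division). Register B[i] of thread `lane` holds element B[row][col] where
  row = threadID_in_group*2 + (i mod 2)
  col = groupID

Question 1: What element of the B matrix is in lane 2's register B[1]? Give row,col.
5,0

2: gid=0,tid=2
[1] (2*2+1,0) = (5,0)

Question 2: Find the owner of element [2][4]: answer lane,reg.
c=4→G=4  r=2→T=1,p=0
L=4*4+1=17  i=0=0

17,0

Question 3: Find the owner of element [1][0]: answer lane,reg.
c: 0->gid=0  r: 1->tid=0,i&1=1
L=0*4+0=0  i=1=1

0,1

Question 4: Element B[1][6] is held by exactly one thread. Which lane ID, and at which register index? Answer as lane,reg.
c=6⇒gr=6  r=1⇒th=0,odd=1
L=6*4+0=24  i=1=1

24,1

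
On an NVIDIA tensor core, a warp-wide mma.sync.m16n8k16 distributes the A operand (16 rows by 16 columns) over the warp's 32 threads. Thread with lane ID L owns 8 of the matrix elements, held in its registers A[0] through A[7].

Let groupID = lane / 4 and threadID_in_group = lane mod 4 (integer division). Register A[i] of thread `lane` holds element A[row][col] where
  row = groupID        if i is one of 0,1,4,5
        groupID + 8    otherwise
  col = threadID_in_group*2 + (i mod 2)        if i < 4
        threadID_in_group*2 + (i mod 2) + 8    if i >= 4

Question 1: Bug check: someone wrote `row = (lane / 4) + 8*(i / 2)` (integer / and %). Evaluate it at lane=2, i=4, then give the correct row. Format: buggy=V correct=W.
buggy=16 correct=0

`(lane / 4) + 8*(i / 2)`[2,4]⇒16
L=2⇒gr=2>>2=0, th=2&3=2
[4]⇒row 0+0=0  col 2·2+0+8=12
row: 16 vs 0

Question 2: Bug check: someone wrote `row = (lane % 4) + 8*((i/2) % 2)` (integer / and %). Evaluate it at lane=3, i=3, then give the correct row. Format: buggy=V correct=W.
buggy=11 correct=8

`(lane % 4) + 8*((i/2) % 2)`[3,3]→11
lane 3→3/4=0, 3 mod 4=3
i=3  r:0+8→8  c:2·3+1+0→7
row: 11 vs 8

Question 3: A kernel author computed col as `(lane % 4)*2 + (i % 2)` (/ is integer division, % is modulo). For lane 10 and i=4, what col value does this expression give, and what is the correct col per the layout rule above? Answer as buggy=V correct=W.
buggy=4 correct=12

`(lane % 4)*2 + (i % 2)`[10,4]=>4
L=10=>grp=10>>2=2, tig=10&3=2
[4]=>row 2+0=2  col 2·2+0+8=12
col: 4 vs 12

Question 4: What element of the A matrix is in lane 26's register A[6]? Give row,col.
14,12

26: gid=6,tid=2
[6] (6+8,2*2+0+8) = (14,12)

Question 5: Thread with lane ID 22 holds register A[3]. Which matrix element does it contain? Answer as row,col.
L=22⇒gr=22>>2=5, th=22&3=2
[3]⇒row 5+8=13  col 2·2+1+0=5

13,5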